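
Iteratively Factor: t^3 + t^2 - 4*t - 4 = (t + 1)*(t^2 - 4) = (t - 2)*(t + 1)*(t + 2)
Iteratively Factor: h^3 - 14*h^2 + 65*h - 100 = (h - 5)*(h^2 - 9*h + 20) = (h - 5)^2*(h - 4)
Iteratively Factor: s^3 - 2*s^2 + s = (s - 1)*(s^2 - s) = s*(s - 1)*(s - 1)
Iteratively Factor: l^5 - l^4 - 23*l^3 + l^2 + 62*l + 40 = (l + 4)*(l^4 - 5*l^3 - 3*l^2 + 13*l + 10) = (l + 1)*(l + 4)*(l^3 - 6*l^2 + 3*l + 10) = (l - 5)*(l + 1)*(l + 4)*(l^2 - l - 2) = (l - 5)*(l - 2)*(l + 1)*(l + 4)*(l + 1)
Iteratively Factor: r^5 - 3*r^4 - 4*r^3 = (r + 1)*(r^4 - 4*r^3) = r*(r + 1)*(r^3 - 4*r^2) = r^2*(r + 1)*(r^2 - 4*r) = r^3*(r + 1)*(r - 4)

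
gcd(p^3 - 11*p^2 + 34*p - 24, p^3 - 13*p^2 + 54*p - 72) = p^2 - 10*p + 24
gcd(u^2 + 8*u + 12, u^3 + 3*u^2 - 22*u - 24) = u + 6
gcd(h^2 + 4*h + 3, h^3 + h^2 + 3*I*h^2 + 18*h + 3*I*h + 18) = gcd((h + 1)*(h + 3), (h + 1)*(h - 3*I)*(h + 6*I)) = h + 1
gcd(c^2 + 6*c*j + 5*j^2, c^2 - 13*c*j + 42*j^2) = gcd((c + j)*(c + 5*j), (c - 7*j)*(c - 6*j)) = 1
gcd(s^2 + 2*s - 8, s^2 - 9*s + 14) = s - 2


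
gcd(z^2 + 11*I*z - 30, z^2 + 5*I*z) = z + 5*I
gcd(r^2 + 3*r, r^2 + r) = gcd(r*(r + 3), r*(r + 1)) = r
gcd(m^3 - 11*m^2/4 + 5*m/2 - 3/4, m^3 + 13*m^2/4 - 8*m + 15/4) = m^2 - 7*m/4 + 3/4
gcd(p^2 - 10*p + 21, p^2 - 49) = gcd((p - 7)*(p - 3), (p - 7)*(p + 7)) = p - 7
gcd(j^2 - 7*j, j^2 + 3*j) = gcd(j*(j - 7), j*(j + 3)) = j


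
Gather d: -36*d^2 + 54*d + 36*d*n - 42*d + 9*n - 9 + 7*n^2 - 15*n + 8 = -36*d^2 + d*(36*n + 12) + 7*n^2 - 6*n - 1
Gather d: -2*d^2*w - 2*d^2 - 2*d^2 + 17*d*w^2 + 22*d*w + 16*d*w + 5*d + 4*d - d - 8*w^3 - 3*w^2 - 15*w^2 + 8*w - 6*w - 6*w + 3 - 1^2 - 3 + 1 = d^2*(-2*w - 4) + d*(17*w^2 + 38*w + 8) - 8*w^3 - 18*w^2 - 4*w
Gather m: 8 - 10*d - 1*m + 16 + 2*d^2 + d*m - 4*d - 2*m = 2*d^2 - 14*d + m*(d - 3) + 24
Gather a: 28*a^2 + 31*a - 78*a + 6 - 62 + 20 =28*a^2 - 47*a - 36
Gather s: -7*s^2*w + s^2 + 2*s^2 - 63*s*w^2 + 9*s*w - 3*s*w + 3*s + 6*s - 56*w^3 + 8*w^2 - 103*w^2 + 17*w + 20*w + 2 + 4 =s^2*(3 - 7*w) + s*(-63*w^2 + 6*w + 9) - 56*w^3 - 95*w^2 + 37*w + 6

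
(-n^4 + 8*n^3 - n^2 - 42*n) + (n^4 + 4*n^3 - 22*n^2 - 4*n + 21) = 12*n^3 - 23*n^2 - 46*n + 21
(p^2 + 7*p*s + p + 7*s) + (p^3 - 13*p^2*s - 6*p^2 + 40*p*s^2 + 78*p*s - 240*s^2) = p^3 - 13*p^2*s - 5*p^2 + 40*p*s^2 + 85*p*s + p - 240*s^2 + 7*s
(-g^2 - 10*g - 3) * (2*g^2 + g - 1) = -2*g^4 - 21*g^3 - 15*g^2 + 7*g + 3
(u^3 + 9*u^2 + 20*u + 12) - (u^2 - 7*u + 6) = u^3 + 8*u^2 + 27*u + 6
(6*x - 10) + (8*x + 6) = 14*x - 4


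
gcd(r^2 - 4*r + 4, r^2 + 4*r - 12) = r - 2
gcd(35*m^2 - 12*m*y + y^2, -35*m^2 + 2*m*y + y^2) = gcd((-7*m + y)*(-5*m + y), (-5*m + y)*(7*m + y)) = -5*m + y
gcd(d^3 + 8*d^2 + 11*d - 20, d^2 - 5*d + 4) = d - 1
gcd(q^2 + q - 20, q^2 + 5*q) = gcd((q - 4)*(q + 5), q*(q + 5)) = q + 5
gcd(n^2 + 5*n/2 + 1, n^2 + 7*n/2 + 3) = n + 2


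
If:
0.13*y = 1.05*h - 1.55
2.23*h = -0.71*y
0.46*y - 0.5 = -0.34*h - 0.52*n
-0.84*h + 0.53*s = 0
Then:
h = 1.06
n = 3.22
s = 1.68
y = -3.34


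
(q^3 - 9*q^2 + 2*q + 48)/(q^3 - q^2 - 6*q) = (q - 8)/q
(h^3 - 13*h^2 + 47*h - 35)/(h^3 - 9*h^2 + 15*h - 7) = (h - 5)/(h - 1)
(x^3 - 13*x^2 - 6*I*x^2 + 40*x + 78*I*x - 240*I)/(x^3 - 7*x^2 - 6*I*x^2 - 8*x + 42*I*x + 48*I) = (x - 5)/(x + 1)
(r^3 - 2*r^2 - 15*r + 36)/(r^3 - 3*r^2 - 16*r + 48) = (r - 3)/(r - 4)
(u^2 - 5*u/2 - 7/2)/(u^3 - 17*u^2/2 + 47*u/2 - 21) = (u + 1)/(u^2 - 5*u + 6)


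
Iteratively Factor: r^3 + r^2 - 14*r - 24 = (r - 4)*(r^2 + 5*r + 6) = (r - 4)*(r + 3)*(r + 2)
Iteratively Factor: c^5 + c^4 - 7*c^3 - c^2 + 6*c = (c - 1)*(c^4 + 2*c^3 - 5*c^2 - 6*c) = (c - 1)*(c + 3)*(c^3 - c^2 - 2*c) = c*(c - 1)*(c + 3)*(c^2 - c - 2) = c*(c - 1)*(c + 1)*(c + 3)*(c - 2)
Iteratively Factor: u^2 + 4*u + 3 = (u + 3)*(u + 1)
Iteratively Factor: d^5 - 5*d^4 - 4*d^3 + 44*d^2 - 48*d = (d - 2)*(d^4 - 3*d^3 - 10*d^2 + 24*d) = (d - 2)*(d + 3)*(d^3 - 6*d^2 + 8*d) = (d - 4)*(d - 2)*(d + 3)*(d^2 - 2*d) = (d - 4)*(d - 2)^2*(d + 3)*(d)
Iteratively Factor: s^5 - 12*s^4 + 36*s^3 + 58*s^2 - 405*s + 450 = (s + 3)*(s^4 - 15*s^3 + 81*s^2 - 185*s + 150) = (s - 3)*(s + 3)*(s^3 - 12*s^2 + 45*s - 50) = (s - 5)*(s - 3)*(s + 3)*(s^2 - 7*s + 10) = (s - 5)^2*(s - 3)*(s + 3)*(s - 2)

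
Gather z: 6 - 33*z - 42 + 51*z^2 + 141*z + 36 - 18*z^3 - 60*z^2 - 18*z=-18*z^3 - 9*z^2 + 90*z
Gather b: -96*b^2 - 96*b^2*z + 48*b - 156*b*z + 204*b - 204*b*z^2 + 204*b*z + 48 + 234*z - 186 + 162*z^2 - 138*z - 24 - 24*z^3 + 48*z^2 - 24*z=b^2*(-96*z - 96) + b*(-204*z^2 + 48*z + 252) - 24*z^3 + 210*z^2 + 72*z - 162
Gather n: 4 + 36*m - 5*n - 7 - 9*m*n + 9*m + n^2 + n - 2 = 45*m + n^2 + n*(-9*m - 4) - 5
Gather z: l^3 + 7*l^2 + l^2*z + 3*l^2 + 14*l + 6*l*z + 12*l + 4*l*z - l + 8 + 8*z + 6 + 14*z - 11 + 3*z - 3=l^3 + 10*l^2 + 25*l + z*(l^2 + 10*l + 25)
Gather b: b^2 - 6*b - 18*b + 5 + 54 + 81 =b^2 - 24*b + 140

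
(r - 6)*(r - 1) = r^2 - 7*r + 6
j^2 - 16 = (j - 4)*(j + 4)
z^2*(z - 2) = z^3 - 2*z^2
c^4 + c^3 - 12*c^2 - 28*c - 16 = (c - 4)*(c + 1)*(c + 2)^2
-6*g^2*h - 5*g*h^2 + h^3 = h*(-6*g + h)*(g + h)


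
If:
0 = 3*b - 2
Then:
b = 2/3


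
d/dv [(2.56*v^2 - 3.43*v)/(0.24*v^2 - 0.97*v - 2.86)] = (-1.66*v^2 - 14.6432*v + 9.8098)/(0.0576*v^4 - 0.4656*v^3 - 0.4319*v^2 + 5.5484*v + 8.1796)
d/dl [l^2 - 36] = 2*l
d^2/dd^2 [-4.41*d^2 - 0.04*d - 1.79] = -8.82000000000000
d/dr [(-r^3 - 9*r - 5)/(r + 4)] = (-2*r^3 - 12*r^2 - 31)/(r^2 + 8*r + 16)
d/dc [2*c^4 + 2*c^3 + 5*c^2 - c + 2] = 8*c^3 + 6*c^2 + 10*c - 1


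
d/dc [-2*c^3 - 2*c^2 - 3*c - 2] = -6*c^2 - 4*c - 3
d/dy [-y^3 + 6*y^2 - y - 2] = -3*y^2 + 12*y - 1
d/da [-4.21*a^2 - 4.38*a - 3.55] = -8.42*a - 4.38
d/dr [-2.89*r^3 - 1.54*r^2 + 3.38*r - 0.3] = -8.67*r^2 - 3.08*r + 3.38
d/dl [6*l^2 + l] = 12*l + 1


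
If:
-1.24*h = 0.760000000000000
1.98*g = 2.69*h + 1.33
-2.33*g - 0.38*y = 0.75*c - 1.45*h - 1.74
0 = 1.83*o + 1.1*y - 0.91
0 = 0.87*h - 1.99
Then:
No Solution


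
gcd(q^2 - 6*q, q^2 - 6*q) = q^2 - 6*q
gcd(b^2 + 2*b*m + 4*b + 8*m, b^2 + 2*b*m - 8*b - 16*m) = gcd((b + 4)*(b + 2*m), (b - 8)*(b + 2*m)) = b + 2*m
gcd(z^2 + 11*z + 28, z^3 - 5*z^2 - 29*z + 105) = 1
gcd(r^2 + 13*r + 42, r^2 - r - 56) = r + 7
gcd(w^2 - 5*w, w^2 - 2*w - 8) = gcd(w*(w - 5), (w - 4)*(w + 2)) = 1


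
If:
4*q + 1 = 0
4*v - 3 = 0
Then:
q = -1/4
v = 3/4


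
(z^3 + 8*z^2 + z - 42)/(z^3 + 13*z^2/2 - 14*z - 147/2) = 2*(z - 2)/(2*z - 7)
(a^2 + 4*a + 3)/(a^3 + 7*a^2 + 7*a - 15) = (a + 1)/(a^2 + 4*a - 5)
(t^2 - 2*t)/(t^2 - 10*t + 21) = t*(t - 2)/(t^2 - 10*t + 21)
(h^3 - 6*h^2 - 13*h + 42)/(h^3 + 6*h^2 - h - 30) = (h - 7)/(h + 5)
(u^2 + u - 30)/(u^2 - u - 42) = (u - 5)/(u - 7)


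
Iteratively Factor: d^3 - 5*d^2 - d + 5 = (d - 5)*(d^2 - 1) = (d - 5)*(d - 1)*(d + 1)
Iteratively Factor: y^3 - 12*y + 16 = (y - 2)*(y^2 + 2*y - 8) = (y - 2)^2*(y + 4)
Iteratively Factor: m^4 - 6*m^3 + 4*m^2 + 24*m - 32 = (m - 2)*(m^3 - 4*m^2 - 4*m + 16) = (m - 2)*(m + 2)*(m^2 - 6*m + 8) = (m - 2)^2*(m + 2)*(m - 4)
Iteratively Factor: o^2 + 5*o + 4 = (o + 1)*(o + 4)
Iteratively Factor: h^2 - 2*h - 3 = (h + 1)*(h - 3)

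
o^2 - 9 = (o - 3)*(o + 3)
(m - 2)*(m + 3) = m^2 + m - 6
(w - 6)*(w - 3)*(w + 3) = w^3 - 6*w^2 - 9*w + 54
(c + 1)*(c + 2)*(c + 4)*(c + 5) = c^4 + 12*c^3 + 49*c^2 + 78*c + 40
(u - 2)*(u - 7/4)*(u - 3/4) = u^3 - 9*u^2/2 + 101*u/16 - 21/8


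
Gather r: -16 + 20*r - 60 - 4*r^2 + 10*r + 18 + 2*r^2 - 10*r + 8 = -2*r^2 + 20*r - 50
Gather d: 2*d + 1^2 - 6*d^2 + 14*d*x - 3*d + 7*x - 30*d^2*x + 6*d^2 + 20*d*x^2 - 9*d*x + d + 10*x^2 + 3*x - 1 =-30*d^2*x + d*(20*x^2 + 5*x) + 10*x^2 + 10*x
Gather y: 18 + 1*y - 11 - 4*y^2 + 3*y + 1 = -4*y^2 + 4*y + 8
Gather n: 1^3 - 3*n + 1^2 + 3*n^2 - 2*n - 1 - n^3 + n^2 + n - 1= -n^3 + 4*n^2 - 4*n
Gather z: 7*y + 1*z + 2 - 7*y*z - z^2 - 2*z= 7*y - z^2 + z*(-7*y - 1) + 2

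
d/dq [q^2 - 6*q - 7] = 2*q - 6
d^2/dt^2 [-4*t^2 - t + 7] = -8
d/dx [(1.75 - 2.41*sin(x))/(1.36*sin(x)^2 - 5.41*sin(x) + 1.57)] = (3.2776*sin(x)^2 - 4.76*sin(x) + 5.6838)*cos(x)/(1.8496*sin(x)^4 - 14.7152*sin(x)^3 + 33.5385*sin(x)^2 - 16.9874*sin(x) + 2.4649)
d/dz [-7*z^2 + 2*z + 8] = 2 - 14*z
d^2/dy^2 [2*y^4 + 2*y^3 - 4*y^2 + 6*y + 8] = 24*y^2 + 12*y - 8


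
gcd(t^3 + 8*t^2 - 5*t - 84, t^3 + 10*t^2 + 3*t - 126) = t^2 + 4*t - 21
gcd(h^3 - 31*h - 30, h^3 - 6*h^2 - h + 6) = h^2 - 5*h - 6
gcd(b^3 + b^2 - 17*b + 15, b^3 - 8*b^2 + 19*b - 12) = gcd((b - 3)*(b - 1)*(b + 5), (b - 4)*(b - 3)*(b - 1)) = b^2 - 4*b + 3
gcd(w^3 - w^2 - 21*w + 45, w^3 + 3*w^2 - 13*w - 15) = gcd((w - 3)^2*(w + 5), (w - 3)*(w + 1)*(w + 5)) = w^2 + 2*w - 15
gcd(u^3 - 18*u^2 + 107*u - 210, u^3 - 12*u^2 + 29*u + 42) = u^2 - 13*u + 42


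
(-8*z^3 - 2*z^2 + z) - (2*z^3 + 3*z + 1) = -10*z^3 - 2*z^2 - 2*z - 1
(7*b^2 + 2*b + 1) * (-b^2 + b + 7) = -7*b^4 + 5*b^3 + 50*b^2 + 15*b + 7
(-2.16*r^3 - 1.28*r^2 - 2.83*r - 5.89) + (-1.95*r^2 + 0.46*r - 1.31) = -2.16*r^3 - 3.23*r^2 - 2.37*r - 7.2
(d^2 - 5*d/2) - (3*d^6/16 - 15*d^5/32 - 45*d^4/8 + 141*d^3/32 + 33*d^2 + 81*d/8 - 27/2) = -3*d^6/16 + 15*d^5/32 + 45*d^4/8 - 141*d^3/32 - 32*d^2 - 101*d/8 + 27/2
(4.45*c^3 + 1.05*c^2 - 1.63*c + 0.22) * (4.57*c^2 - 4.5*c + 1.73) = 20.3365*c^5 - 15.2265*c^4 - 4.4756*c^3 + 10.1569*c^2 - 3.8099*c + 0.3806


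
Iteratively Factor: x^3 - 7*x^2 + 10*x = (x)*(x^2 - 7*x + 10) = x*(x - 2)*(x - 5)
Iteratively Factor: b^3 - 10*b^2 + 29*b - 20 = (b - 1)*(b^2 - 9*b + 20) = (b - 5)*(b - 1)*(b - 4)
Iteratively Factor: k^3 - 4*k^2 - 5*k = (k + 1)*(k^2 - 5*k) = k*(k + 1)*(k - 5)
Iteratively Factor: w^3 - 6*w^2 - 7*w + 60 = (w - 4)*(w^2 - 2*w - 15) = (w - 4)*(w + 3)*(w - 5)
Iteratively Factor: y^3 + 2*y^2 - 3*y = (y - 1)*(y^2 + 3*y) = y*(y - 1)*(y + 3)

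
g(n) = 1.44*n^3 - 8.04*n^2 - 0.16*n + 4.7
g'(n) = 4.32*n^2 - 16.08*n - 0.16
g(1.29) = -5.79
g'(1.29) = -13.71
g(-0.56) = 2.02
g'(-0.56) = 10.20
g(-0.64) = 1.13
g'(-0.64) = 11.90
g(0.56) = 2.34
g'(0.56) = -7.81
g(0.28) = 4.06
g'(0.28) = -4.32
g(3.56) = -32.80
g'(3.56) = -2.65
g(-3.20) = -124.30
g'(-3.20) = 95.53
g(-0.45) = 3.01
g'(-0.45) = 7.95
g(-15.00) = -6661.90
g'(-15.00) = 1213.04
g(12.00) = 1333.34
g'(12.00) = 428.96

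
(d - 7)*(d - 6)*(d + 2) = d^3 - 11*d^2 + 16*d + 84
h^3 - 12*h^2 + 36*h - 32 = (h - 8)*(h - 2)^2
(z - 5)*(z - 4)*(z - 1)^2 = z^4 - 11*z^3 + 39*z^2 - 49*z + 20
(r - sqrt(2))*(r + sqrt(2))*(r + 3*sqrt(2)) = r^3 + 3*sqrt(2)*r^2 - 2*r - 6*sqrt(2)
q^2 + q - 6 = (q - 2)*(q + 3)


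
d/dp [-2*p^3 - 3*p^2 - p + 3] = -6*p^2 - 6*p - 1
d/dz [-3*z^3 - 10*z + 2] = -9*z^2 - 10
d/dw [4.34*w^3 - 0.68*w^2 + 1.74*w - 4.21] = 13.02*w^2 - 1.36*w + 1.74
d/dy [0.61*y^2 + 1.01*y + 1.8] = 1.22*y + 1.01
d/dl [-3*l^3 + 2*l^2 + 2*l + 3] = -9*l^2 + 4*l + 2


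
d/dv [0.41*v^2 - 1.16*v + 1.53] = 0.82*v - 1.16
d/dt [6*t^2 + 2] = 12*t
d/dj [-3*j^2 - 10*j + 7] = -6*j - 10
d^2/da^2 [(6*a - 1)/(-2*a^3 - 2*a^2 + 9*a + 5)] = 2*(-72*a^5 - 48*a^4 - 100*a^3 - 402*a^2 - 204*a + 361)/(8*a^9 + 24*a^8 - 84*a^7 - 268*a^6 + 258*a^5 + 966*a^4 - 39*a^3 - 1065*a^2 - 675*a - 125)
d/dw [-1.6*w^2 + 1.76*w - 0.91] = 1.76 - 3.2*w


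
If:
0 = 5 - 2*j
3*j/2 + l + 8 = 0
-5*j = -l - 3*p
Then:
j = 5/2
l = -47/4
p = 97/12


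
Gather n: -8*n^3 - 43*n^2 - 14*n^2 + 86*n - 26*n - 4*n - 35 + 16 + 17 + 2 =-8*n^3 - 57*n^2 + 56*n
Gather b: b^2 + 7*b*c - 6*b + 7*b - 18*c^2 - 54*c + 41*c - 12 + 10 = b^2 + b*(7*c + 1) - 18*c^2 - 13*c - 2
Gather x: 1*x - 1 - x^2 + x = -x^2 + 2*x - 1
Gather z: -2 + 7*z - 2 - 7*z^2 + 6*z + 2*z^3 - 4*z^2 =2*z^3 - 11*z^2 + 13*z - 4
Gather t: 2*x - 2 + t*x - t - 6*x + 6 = t*(x - 1) - 4*x + 4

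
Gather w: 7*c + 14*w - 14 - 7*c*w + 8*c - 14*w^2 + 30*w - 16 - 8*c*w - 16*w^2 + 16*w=15*c - 30*w^2 + w*(60 - 15*c) - 30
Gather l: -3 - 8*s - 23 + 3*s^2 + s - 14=3*s^2 - 7*s - 40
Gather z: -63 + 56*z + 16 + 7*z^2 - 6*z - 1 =7*z^2 + 50*z - 48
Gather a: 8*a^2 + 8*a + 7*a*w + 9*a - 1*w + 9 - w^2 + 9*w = 8*a^2 + a*(7*w + 17) - w^2 + 8*w + 9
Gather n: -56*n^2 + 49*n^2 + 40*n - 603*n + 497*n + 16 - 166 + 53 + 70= -7*n^2 - 66*n - 27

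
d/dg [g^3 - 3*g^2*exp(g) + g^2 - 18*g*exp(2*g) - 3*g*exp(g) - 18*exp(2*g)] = -3*g^2*exp(g) + 3*g^2 - 36*g*exp(2*g) - 9*g*exp(g) + 2*g - 54*exp(2*g) - 3*exp(g)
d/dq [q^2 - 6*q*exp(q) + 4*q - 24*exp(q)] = -6*q*exp(q) + 2*q - 30*exp(q) + 4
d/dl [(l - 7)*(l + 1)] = 2*l - 6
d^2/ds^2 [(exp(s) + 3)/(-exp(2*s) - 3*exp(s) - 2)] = (-exp(4*s) - 9*exp(3*s) - 15*exp(2*s) + 3*exp(s) + 14)*exp(s)/(exp(6*s) + 9*exp(5*s) + 33*exp(4*s) + 63*exp(3*s) + 66*exp(2*s) + 36*exp(s) + 8)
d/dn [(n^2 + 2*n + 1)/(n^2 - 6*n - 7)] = -8/(n^2 - 14*n + 49)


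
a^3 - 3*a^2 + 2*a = a*(a - 2)*(a - 1)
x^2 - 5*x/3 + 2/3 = (x - 1)*(x - 2/3)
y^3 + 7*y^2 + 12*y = y*(y + 3)*(y + 4)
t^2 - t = t*(t - 1)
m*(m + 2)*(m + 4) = m^3 + 6*m^2 + 8*m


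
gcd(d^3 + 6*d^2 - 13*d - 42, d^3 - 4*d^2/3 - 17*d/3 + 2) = d^2 - d - 6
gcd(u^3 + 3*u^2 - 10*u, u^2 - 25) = u + 5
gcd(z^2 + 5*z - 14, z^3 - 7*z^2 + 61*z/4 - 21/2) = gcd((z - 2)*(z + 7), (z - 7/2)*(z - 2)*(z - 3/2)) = z - 2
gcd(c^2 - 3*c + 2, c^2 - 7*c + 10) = c - 2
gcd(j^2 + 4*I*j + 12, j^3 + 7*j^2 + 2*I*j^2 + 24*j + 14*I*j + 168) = j + 6*I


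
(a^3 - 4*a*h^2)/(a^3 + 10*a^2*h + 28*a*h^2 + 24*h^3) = a*(a - 2*h)/(a^2 + 8*a*h + 12*h^2)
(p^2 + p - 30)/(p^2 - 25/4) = 4*(p^2 + p - 30)/(4*p^2 - 25)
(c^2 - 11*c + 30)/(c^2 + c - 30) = (c - 6)/(c + 6)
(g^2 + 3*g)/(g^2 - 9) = g/(g - 3)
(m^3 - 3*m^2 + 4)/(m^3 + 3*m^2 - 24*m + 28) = (m + 1)/(m + 7)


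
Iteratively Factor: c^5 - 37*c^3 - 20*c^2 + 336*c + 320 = (c + 1)*(c^4 - c^3 - 36*c^2 + 16*c + 320) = (c - 4)*(c + 1)*(c^3 + 3*c^2 - 24*c - 80) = (c - 4)*(c + 1)*(c + 4)*(c^2 - c - 20) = (c - 4)*(c + 1)*(c + 4)^2*(c - 5)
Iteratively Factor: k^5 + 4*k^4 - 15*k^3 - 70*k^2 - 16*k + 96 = (k + 3)*(k^4 + k^3 - 18*k^2 - 16*k + 32) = (k - 4)*(k + 3)*(k^3 + 5*k^2 + 2*k - 8) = (k - 4)*(k + 3)*(k + 4)*(k^2 + k - 2) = (k - 4)*(k - 1)*(k + 3)*(k + 4)*(k + 2)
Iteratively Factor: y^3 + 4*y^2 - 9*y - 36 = (y + 4)*(y^2 - 9) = (y - 3)*(y + 4)*(y + 3)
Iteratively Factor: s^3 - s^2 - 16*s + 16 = (s - 4)*(s^2 + 3*s - 4) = (s - 4)*(s + 4)*(s - 1)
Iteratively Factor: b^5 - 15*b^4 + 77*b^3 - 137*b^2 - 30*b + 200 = (b - 2)*(b^4 - 13*b^3 + 51*b^2 - 35*b - 100) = (b - 2)*(b + 1)*(b^3 - 14*b^2 + 65*b - 100) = (b - 5)*(b - 2)*(b + 1)*(b^2 - 9*b + 20) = (b - 5)^2*(b - 2)*(b + 1)*(b - 4)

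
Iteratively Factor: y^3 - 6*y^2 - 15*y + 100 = (y - 5)*(y^2 - y - 20) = (y - 5)^2*(y + 4)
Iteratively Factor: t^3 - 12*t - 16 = (t + 2)*(t^2 - 2*t - 8) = (t + 2)^2*(t - 4)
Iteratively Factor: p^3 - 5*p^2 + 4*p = (p)*(p^2 - 5*p + 4) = p*(p - 1)*(p - 4)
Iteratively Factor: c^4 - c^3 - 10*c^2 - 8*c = (c)*(c^3 - c^2 - 10*c - 8) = c*(c - 4)*(c^2 + 3*c + 2) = c*(c - 4)*(c + 1)*(c + 2)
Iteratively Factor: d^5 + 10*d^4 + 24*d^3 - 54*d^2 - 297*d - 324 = (d + 4)*(d^4 + 6*d^3 - 54*d - 81) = (d + 3)*(d + 4)*(d^3 + 3*d^2 - 9*d - 27) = (d - 3)*(d + 3)*(d + 4)*(d^2 + 6*d + 9) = (d - 3)*(d + 3)^2*(d + 4)*(d + 3)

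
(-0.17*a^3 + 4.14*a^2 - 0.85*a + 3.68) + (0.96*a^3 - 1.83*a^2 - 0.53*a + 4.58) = 0.79*a^3 + 2.31*a^2 - 1.38*a + 8.26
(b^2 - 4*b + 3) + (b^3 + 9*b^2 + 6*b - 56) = b^3 + 10*b^2 + 2*b - 53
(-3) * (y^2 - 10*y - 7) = -3*y^2 + 30*y + 21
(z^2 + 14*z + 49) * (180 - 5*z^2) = -5*z^4 - 70*z^3 - 65*z^2 + 2520*z + 8820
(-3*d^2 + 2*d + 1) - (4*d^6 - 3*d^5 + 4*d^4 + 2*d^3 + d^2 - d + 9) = -4*d^6 + 3*d^5 - 4*d^4 - 2*d^3 - 4*d^2 + 3*d - 8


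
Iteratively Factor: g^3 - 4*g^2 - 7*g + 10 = (g - 5)*(g^2 + g - 2) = (g - 5)*(g - 1)*(g + 2)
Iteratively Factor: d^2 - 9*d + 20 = (d - 4)*(d - 5)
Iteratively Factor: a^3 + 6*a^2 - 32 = (a + 4)*(a^2 + 2*a - 8) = (a - 2)*(a + 4)*(a + 4)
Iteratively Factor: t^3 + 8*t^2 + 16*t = (t)*(t^2 + 8*t + 16) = t*(t + 4)*(t + 4)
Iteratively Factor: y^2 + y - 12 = (y + 4)*(y - 3)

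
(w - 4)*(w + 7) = w^2 + 3*w - 28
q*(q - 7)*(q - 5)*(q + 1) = q^4 - 11*q^3 + 23*q^2 + 35*q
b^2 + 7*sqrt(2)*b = b*(b + 7*sqrt(2))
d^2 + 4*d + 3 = (d + 1)*(d + 3)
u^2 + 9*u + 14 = (u + 2)*(u + 7)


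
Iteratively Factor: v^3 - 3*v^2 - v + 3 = (v - 3)*(v^2 - 1) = (v - 3)*(v - 1)*(v + 1)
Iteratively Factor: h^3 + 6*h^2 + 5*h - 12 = (h + 3)*(h^2 + 3*h - 4) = (h - 1)*(h + 3)*(h + 4)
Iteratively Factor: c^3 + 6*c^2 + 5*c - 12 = (c + 3)*(c^2 + 3*c - 4) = (c + 3)*(c + 4)*(c - 1)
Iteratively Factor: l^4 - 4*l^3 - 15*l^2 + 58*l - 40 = (l - 1)*(l^3 - 3*l^2 - 18*l + 40) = (l - 5)*(l - 1)*(l^2 + 2*l - 8) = (l - 5)*(l - 1)*(l + 4)*(l - 2)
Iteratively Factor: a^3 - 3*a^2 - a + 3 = (a + 1)*(a^2 - 4*a + 3) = (a - 1)*(a + 1)*(a - 3)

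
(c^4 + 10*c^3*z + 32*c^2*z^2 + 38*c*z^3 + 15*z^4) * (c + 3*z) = c^5 + 13*c^4*z + 62*c^3*z^2 + 134*c^2*z^3 + 129*c*z^4 + 45*z^5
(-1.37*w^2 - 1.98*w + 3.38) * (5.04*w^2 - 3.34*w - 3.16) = -6.9048*w^4 - 5.4034*w^3 + 27.9776*w^2 - 5.0324*w - 10.6808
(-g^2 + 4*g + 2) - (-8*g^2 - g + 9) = 7*g^2 + 5*g - 7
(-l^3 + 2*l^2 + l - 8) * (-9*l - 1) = 9*l^4 - 17*l^3 - 11*l^2 + 71*l + 8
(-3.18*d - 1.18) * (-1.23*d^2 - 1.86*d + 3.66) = 3.9114*d^3 + 7.3662*d^2 - 9.444*d - 4.3188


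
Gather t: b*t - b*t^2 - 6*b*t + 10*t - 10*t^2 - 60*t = t^2*(-b - 10) + t*(-5*b - 50)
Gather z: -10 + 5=-5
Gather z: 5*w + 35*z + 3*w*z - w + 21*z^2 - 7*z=4*w + 21*z^2 + z*(3*w + 28)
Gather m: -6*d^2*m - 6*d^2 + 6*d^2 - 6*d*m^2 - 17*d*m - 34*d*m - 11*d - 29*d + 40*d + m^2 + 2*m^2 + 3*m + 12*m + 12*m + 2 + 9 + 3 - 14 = m^2*(3 - 6*d) + m*(-6*d^2 - 51*d + 27)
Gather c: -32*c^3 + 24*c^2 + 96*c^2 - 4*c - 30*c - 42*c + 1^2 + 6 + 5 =-32*c^3 + 120*c^2 - 76*c + 12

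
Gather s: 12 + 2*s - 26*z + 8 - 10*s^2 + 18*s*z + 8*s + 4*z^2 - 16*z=-10*s^2 + s*(18*z + 10) + 4*z^2 - 42*z + 20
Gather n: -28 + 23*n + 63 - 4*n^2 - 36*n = -4*n^2 - 13*n + 35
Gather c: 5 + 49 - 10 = 44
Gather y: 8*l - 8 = 8*l - 8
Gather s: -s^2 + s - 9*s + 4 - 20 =-s^2 - 8*s - 16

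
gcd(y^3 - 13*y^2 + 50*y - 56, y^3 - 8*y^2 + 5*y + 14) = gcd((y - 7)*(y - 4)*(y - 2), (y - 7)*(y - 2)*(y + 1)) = y^2 - 9*y + 14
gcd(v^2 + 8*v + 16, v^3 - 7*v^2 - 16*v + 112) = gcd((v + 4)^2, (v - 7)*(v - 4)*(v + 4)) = v + 4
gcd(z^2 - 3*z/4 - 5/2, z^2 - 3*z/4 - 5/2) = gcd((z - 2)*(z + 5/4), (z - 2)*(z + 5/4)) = z^2 - 3*z/4 - 5/2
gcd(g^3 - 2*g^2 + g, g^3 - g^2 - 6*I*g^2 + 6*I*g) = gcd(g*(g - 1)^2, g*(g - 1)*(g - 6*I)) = g^2 - g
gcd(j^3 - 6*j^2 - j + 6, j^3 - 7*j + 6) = j - 1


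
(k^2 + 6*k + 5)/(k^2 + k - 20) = (k + 1)/(k - 4)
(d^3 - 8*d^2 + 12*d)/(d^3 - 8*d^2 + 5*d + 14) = d*(d - 6)/(d^2 - 6*d - 7)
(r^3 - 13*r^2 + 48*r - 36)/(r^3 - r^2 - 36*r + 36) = (r - 6)/(r + 6)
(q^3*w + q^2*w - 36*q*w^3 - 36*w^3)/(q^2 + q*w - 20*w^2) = w*(q^3 + q^2 - 36*q*w^2 - 36*w^2)/(q^2 + q*w - 20*w^2)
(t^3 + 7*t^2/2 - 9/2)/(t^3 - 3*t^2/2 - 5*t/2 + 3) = (t + 3)/(t - 2)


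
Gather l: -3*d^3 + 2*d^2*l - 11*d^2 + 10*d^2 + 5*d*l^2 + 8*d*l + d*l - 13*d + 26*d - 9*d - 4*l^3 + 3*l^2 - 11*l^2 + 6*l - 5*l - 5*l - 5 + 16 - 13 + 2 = -3*d^3 - d^2 + 4*d - 4*l^3 + l^2*(5*d - 8) + l*(2*d^2 + 9*d - 4)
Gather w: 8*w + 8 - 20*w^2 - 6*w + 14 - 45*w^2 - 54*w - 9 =-65*w^2 - 52*w + 13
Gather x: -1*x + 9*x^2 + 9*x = 9*x^2 + 8*x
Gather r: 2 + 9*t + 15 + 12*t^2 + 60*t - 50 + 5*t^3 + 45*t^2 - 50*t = 5*t^3 + 57*t^2 + 19*t - 33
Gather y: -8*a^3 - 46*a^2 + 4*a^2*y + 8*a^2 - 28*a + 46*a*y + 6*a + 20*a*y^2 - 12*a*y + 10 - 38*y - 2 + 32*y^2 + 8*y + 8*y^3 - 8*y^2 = -8*a^3 - 38*a^2 - 22*a + 8*y^3 + y^2*(20*a + 24) + y*(4*a^2 + 34*a - 30) + 8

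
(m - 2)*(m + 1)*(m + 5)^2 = m^4 + 9*m^3 + 13*m^2 - 45*m - 50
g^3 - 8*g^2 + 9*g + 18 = (g - 6)*(g - 3)*(g + 1)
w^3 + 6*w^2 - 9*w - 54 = (w - 3)*(w + 3)*(w + 6)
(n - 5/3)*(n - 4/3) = n^2 - 3*n + 20/9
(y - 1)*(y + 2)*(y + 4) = y^3 + 5*y^2 + 2*y - 8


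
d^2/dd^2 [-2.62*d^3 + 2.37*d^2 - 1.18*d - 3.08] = 4.74 - 15.72*d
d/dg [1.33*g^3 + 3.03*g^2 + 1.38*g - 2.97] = 3.99*g^2 + 6.06*g + 1.38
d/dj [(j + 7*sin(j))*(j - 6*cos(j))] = (j + 7*sin(j))*(6*sin(j) + 1) + (j - 6*cos(j))*(7*cos(j) + 1)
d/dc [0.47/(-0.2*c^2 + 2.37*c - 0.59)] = (0.188*c - 1.1139)/(0.2*c^2 - 2.37*c + 0.59)^2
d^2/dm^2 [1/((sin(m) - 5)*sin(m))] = (-4*sin(m) + 15 - 19/sin(m) - 30/sin(m)^2 + 50/sin(m)^3)/(sin(m) - 5)^3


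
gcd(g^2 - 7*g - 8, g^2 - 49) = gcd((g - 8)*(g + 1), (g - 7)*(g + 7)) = 1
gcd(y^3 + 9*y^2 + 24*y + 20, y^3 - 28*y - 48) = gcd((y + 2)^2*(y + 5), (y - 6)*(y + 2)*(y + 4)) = y + 2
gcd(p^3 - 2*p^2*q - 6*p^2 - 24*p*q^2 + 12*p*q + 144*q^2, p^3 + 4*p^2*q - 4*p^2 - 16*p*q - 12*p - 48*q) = p^2 + 4*p*q - 6*p - 24*q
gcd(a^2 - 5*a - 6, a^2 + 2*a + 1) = a + 1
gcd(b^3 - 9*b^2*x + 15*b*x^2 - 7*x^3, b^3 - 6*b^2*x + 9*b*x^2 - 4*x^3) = b^2 - 2*b*x + x^2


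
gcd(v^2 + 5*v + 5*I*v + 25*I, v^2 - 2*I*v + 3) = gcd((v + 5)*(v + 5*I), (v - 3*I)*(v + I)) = 1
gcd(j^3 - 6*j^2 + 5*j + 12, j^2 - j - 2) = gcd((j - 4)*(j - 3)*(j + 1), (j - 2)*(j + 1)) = j + 1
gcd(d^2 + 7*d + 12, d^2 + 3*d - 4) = d + 4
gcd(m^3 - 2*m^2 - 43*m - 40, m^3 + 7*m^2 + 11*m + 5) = m^2 + 6*m + 5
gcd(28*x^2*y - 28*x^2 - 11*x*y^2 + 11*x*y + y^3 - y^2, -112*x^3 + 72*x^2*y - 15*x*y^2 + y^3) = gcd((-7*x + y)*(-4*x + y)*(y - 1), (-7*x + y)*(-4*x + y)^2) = 28*x^2 - 11*x*y + y^2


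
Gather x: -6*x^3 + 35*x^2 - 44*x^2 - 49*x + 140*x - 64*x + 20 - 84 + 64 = -6*x^3 - 9*x^2 + 27*x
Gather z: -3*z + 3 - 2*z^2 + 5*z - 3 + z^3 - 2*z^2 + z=z^3 - 4*z^2 + 3*z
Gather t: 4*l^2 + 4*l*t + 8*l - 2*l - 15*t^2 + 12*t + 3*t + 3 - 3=4*l^2 + 6*l - 15*t^2 + t*(4*l + 15)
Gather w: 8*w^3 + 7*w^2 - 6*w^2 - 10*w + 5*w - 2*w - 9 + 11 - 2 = 8*w^3 + w^2 - 7*w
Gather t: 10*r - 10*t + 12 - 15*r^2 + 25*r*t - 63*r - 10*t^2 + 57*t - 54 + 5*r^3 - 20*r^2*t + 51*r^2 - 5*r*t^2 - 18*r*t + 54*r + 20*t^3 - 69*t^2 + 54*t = 5*r^3 + 36*r^2 + r + 20*t^3 + t^2*(-5*r - 79) + t*(-20*r^2 + 7*r + 101) - 42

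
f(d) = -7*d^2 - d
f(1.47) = -16.60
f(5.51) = -218.03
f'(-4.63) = 63.82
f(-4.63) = -145.43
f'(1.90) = -27.60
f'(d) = -14*d - 1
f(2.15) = -34.51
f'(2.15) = -31.10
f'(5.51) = -78.14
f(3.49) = -88.75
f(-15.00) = -1560.00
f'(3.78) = -53.92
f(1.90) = -27.17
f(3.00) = -66.00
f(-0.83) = -3.99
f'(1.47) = -21.58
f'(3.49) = -49.86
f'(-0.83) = 10.62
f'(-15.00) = 209.00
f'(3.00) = -43.00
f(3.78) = -103.80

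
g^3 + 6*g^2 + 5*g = g*(g + 1)*(g + 5)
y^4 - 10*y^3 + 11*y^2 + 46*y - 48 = (y - 8)*(y - 3)*(y - 1)*(y + 2)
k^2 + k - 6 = (k - 2)*(k + 3)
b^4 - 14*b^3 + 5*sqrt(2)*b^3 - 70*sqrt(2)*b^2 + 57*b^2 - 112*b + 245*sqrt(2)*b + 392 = (b - 7)^2*(b + sqrt(2))*(b + 4*sqrt(2))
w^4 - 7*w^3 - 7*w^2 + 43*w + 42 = (w - 7)*(w - 3)*(w + 1)*(w + 2)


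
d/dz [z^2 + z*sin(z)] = z*cos(z) + 2*z + sin(z)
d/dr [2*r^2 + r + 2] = 4*r + 1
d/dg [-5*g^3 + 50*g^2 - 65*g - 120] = -15*g^2 + 100*g - 65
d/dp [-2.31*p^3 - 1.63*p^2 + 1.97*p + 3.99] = -6.93*p^2 - 3.26*p + 1.97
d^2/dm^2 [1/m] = 2/m^3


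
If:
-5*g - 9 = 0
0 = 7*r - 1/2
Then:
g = -9/5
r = 1/14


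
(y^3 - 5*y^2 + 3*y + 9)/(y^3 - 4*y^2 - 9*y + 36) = (y^2 - 2*y - 3)/(y^2 - y - 12)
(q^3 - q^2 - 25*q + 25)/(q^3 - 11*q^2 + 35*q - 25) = (q + 5)/(q - 5)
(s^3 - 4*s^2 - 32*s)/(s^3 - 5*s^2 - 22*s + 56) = s*(s - 8)/(s^2 - 9*s + 14)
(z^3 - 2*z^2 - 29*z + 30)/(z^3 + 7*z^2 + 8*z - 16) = (z^2 - z - 30)/(z^2 + 8*z + 16)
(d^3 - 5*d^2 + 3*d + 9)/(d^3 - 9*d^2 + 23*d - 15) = (d^2 - 2*d - 3)/(d^2 - 6*d + 5)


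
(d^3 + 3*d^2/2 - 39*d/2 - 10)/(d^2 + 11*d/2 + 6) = (2*d^3 + 3*d^2 - 39*d - 20)/(2*d^2 + 11*d + 12)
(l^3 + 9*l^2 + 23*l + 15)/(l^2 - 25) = (l^2 + 4*l + 3)/(l - 5)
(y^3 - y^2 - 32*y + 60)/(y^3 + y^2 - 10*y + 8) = (y^2 + y - 30)/(y^2 + 3*y - 4)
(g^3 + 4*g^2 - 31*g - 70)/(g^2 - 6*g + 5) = (g^2 + 9*g + 14)/(g - 1)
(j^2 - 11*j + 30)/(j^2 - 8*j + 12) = (j - 5)/(j - 2)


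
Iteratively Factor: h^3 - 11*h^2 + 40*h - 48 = (h - 4)*(h^2 - 7*h + 12) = (h - 4)^2*(h - 3)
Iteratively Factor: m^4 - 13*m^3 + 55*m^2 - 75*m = (m)*(m^3 - 13*m^2 + 55*m - 75) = m*(m - 5)*(m^2 - 8*m + 15) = m*(m - 5)^2*(m - 3)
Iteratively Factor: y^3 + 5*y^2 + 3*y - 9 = (y + 3)*(y^2 + 2*y - 3) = (y + 3)^2*(y - 1)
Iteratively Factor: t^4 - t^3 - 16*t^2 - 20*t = (t + 2)*(t^3 - 3*t^2 - 10*t) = (t + 2)^2*(t^2 - 5*t) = t*(t + 2)^2*(t - 5)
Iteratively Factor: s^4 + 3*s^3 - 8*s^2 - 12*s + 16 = (s + 4)*(s^3 - s^2 - 4*s + 4) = (s + 2)*(s + 4)*(s^2 - 3*s + 2) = (s - 2)*(s + 2)*(s + 4)*(s - 1)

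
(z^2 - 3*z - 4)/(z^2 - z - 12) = (z + 1)/(z + 3)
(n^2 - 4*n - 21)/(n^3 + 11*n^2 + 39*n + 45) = (n - 7)/(n^2 + 8*n + 15)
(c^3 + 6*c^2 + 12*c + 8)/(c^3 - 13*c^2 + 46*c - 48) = (c^3 + 6*c^2 + 12*c + 8)/(c^3 - 13*c^2 + 46*c - 48)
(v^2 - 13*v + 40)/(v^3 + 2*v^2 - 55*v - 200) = (v - 5)/(v^2 + 10*v + 25)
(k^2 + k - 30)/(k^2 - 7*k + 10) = (k + 6)/(k - 2)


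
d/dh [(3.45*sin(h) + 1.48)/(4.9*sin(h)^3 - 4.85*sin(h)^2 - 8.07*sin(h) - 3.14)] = (-33.81*sin(h)^3 - 5.0235*sin(h)^2 + 14.356*sin(h) + 1.1106)*cos(h)/(24.01*sin(h)^6 - 47.53*sin(h)^5 - 55.5635*sin(h)^4 + 47.507*sin(h)^3 + 95.5829*sin(h)^2 + 50.6796*sin(h) + 9.8596)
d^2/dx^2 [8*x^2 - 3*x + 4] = 16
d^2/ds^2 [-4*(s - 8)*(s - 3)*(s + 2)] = 72 - 24*s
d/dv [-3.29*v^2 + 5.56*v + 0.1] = 5.56 - 6.58*v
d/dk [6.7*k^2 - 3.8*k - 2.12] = 13.4*k - 3.8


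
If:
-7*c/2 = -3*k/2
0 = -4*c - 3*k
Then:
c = 0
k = 0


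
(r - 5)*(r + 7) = r^2 + 2*r - 35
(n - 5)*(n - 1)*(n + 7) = n^3 + n^2 - 37*n + 35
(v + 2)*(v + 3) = v^2 + 5*v + 6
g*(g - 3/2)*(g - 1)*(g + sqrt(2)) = g^4 - 5*g^3/2 + sqrt(2)*g^3 - 5*sqrt(2)*g^2/2 + 3*g^2/2 + 3*sqrt(2)*g/2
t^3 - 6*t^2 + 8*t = t*(t - 4)*(t - 2)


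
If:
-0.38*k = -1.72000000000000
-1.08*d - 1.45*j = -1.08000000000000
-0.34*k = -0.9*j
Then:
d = -1.30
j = 1.71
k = 4.53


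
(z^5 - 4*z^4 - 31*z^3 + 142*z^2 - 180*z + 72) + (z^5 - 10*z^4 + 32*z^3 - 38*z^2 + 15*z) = 2*z^5 - 14*z^4 + z^3 + 104*z^2 - 165*z + 72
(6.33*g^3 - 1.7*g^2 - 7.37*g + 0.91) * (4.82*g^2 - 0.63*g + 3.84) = 30.5106*g^5 - 12.1819*g^4 - 10.1452*g^3 + 2.5013*g^2 - 28.8741*g + 3.4944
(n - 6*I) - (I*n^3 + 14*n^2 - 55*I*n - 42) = -I*n^3 - 14*n^2 + n + 55*I*n + 42 - 6*I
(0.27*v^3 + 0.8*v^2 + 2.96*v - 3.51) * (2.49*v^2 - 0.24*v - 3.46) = 0.6723*v^5 + 1.9272*v^4 + 6.2442*v^3 - 12.2183*v^2 - 9.3992*v + 12.1446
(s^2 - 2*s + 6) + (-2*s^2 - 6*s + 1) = -s^2 - 8*s + 7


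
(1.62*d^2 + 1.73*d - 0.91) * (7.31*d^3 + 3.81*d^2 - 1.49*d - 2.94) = 11.8422*d^5 + 18.8185*d^4 - 2.4746*d^3 - 10.8076*d^2 - 3.7303*d + 2.6754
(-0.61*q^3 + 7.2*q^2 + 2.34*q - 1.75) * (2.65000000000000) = -1.6165*q^3 + 19.08*q^2 + 6.201*q - 4.6375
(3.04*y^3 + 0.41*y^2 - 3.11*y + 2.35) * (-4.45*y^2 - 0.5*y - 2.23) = -13.528*y^5 - 3.3445*y^4 + 6.8553*y^3 - 9.8168*y^2 + 5.7603*y - 5.2405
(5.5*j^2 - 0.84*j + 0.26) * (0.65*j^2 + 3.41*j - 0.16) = 3.575*j^4 + 18.209*j^3 - 3.5754*j^2 + 1.021*j - 0.0416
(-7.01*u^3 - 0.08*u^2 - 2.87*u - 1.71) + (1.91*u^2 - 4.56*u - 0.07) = -7.01*u^3 + 1.83*u^2 - 7.43*u - 1.78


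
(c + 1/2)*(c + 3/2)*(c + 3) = c^3 + 5*c^2 + 27*c/4 + 9/4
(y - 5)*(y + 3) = y^2 - 2*y - 15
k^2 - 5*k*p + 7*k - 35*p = (k + 7)*(k - 5*p)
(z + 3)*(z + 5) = z^2 + 8*z + 15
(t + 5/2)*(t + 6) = t^2 + 17*t/2 + 15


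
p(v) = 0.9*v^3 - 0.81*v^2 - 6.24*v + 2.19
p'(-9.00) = 227.04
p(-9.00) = -663.36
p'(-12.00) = 402.00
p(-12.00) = -1594.77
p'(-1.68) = 4.10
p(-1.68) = 6.12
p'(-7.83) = 171.98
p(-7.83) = -430.65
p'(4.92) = 51.15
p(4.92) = 59.07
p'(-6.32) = 111.84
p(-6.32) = -217.92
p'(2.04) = 1.69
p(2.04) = -6.27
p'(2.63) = 8.18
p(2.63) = -3.45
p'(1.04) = -5.00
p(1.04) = -4.16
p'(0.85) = -5.67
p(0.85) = -3.15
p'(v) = 2.7*v^2 - 1.62*v - 6.24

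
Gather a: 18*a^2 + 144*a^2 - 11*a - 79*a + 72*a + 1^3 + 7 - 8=162*a^2 - 18*a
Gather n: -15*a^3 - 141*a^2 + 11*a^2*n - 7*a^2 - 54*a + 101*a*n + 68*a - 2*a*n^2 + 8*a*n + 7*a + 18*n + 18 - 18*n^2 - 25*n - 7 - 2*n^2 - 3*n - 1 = -15*a^3 - 148*a^2 + 21*a + n^2*(-2*a - 20) + n*(11*a^2 + 109*a - 10) + 10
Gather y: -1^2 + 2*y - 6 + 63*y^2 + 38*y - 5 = 63*y^2 + 40*y - 12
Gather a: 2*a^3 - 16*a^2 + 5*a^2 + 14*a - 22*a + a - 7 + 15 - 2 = 2*a^3 - 11*a^2 - 7*a + 6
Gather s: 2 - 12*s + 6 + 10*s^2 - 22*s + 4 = 10*s^2 - 34*s + 12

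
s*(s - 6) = s^2 - 6*s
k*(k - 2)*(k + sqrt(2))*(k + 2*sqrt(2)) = k^4 - 2*k^3 + 3*sqrt(2)*k^3 - 6*sqrt(2)*k^2 + 4*k^2 - 8*k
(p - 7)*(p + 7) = p^2 - 49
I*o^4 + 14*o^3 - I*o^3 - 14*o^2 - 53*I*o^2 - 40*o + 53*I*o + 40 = (o - 1)*(o - 8*I)*(o - 5*I)*(I*o + 1)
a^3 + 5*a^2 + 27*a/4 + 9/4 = (a + 1/2)*(a + 3/2)*(a + 3)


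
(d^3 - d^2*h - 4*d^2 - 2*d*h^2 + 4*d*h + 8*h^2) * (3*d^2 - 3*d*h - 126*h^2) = 3*d^5 - 6*d^4*h - 12*d^4 - 129*d^3*h^2 + 24*d^3*h + 132*d^2*h^3 + 516*d^2*h^2 + 252*d*h^4 - 528*d*h^3 - 1008*h^4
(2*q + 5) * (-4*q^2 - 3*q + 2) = -8*q^3 - 26*q^2 - 11*q + 10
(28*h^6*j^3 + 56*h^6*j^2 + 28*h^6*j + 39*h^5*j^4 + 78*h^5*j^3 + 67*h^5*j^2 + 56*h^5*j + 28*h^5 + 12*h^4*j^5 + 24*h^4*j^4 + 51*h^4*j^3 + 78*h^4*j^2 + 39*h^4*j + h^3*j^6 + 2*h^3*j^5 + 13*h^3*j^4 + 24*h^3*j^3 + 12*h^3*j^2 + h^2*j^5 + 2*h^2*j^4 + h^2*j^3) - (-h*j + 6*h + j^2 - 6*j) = 28*h^6*j^3 + 56*h^6*j^2 + 28*h^6*j + 39*h^5*j^4 + 78*h^5*j^3 + 67*h^5*j^2 + 56*h^5*j + 28*h^5 + 12*h^4*j^5 + 24*h^4*j^4 + 51*h^4*j^3 + 78*h^4*j^2 + 39*h^4*j + h^3*j^6 + 2*h^3*j^5 + 13*h^3*j^4 + 24*h^3*j^3 + 12*h^3*j^2 + h^2*j^5 + 2*h^2*j^4 + h^2*j^3 + h*j - 6*h - j^2 + 6*j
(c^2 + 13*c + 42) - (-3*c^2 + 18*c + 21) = 4*c^2 - 5*c + 21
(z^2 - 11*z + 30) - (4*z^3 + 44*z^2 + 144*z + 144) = -4*z^3 - 43*z^2 - 155*z - 114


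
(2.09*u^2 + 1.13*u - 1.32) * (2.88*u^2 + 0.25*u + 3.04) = 6.0192*u^4 + 3.7769*u^3 + 2.8345*u^2 + 3.1052*u - 4.0128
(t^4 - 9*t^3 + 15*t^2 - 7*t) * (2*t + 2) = 2*t^5 - 16*t^4 + 12*t^3 + 16*t^2 - 14*t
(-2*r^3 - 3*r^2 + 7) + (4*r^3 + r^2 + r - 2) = 2*r^3 - 2*r^2 + r + 5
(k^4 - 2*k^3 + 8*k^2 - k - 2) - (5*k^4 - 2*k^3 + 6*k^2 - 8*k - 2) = -4*k^4 + 2*k^2 + 7*k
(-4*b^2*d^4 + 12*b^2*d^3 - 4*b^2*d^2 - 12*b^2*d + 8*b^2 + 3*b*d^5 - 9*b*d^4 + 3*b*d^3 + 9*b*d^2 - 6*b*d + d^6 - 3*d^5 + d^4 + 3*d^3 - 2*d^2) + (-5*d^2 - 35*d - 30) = -4*b^2*d^4 + 12*b^2*d^3 - 4*b^2*d^2 - 12*b^2*d + 8*b^2 + 3*b*d^5 - 9*b*d^4 + 3*b*d^3 + 9*b*d^2 - 6*b*d + d^6 - 3*d^5 + d^4 + 3*d^3 - 7*d^2 - 35*d - 30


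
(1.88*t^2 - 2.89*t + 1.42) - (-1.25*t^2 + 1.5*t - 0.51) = 3.13*t^2 - 4.39*t + 1.93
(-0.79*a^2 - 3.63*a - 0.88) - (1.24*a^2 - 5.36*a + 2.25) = -2.03*a^2 + 1.73*a - 3.13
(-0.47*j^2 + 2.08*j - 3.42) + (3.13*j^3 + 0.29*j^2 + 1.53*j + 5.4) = 3.13*j^3 - 0.18*j^2 + 3.61*j + 1.98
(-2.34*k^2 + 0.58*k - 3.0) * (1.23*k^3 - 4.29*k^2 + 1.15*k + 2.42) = -2.8782*k^5 + 10.752*k^4 - 8.8692*k^3 + 7.8742*k^2 - 2.0464*k - 7.26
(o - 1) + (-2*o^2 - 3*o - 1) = -2*o^2 - 2*o - 2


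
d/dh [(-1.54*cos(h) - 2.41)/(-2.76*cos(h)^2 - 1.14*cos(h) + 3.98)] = (4.2504*cos(h)^2 + 13.3032*cos(h) + 8.8766)*sin(h)/(7.6176*cos(h)^4 + 6.2928*cos(h)^3 - 20.67*cos(h)^2 - 9.0744*cos(h) + 15.8404)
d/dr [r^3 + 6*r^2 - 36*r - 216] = 3*r^2 + 12*r - 36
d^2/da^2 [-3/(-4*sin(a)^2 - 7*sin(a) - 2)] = 3*(-64*sin(a)^4 - 84*sin(a)^3 + 79*sin(a)^2 + 182*sin(a) + 82)/(4*sin(a)^2 + 7*sin(a) + 2)^3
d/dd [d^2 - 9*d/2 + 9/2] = 2*d - 9/2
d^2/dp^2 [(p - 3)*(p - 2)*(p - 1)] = 6*p - 12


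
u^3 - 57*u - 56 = (u - 8)*(u + 1)*(u + 7)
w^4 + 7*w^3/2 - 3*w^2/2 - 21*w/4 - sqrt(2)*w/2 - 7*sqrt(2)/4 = (w + 7/2)*(w - sqrt(2))*(sqrt(2)*w/2 + 1/2)*(sqrt(2)*w + 1)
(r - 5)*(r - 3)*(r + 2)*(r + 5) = r^4 - r^3 - 31*r^2 + 25*r + 150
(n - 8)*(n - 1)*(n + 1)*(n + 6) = n^4 - 2*n^3 - 49*n^2 + 2*n + 48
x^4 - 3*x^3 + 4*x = x*(x - 2)^2*(x + 1)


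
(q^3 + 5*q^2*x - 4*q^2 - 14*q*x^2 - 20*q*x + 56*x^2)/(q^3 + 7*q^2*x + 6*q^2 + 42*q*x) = (q^2 - 2*q*x - 4*q + 8*x)/(q*(q + 6))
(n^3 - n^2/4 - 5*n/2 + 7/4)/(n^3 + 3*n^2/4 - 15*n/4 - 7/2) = (n^2 - 2*n + 1)/(n^2 - n - 2)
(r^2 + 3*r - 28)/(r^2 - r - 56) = (r - 4)/(r - 8)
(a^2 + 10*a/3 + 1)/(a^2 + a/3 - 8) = (3*a + 1)/(3*a - 8)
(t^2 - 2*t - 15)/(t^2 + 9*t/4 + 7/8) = 8*(t^2 - 2*t - 15)/(8*t^2 + 18*t + 7)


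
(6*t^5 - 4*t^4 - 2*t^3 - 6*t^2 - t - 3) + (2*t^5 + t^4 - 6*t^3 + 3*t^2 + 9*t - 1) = 8*t^5 - 3*t^4 - 8*t^3 - 3*t^2 + 8*t - 4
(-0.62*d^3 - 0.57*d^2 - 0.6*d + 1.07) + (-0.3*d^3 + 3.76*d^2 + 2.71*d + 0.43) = -0.92*d^3 + 3.19*d^2 + 2.11*d + 1.5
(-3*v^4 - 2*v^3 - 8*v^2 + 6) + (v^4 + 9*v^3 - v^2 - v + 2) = -2*v^4 + 7*v^3 - 9*v^2 - v + 8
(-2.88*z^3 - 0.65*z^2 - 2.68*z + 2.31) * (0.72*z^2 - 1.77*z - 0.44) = -2.0736*z^5 + 4.6296*z^4 + 0.4881*z^3 + 6.6928*z^2 - 2.9095*z - 1.0164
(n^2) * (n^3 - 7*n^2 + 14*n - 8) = n^5 - 7*n^4 + 14*n^3 - 8*n^2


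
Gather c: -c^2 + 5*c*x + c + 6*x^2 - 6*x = -c^2 + c*(5*x + 1) + 6*x^2 - 6*x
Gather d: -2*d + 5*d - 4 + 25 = 3*d + 21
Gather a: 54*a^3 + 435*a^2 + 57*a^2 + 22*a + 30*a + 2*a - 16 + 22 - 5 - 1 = 54*a^3 + 492*a^2 + 54*a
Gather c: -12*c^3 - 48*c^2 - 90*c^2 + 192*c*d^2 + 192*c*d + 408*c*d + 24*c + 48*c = -12*c^3 - 138*c^2 + c*(192*d^2 + 600*d + 72)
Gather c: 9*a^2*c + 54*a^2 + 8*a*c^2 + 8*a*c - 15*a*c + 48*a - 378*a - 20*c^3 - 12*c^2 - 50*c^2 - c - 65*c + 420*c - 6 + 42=54*a^2 - 330*a - 20*c^3 + c^2*(8*a - 62) + c*(9*a^2 - 7*a + 354) + 36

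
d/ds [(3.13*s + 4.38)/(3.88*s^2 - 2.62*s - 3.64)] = (-12.1444*s^2 - 33.9888*s + 0.0823999999999998)/(15.0544*s^4 - 20.3312*s^3 - 21.382*s^2 + 19.0736*s + 13.2496)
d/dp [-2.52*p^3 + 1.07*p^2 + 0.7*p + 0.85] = -7.56*p^2 + 2.14*p + 0.7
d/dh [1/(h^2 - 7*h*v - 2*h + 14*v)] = (-2*h + 7*v + 2)/(h^2 - 7*h*v - 2*h + 14*v)^2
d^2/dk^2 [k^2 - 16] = 2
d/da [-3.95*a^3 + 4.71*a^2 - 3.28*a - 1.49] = -11.85*a^2 + 9.42*a - 3.28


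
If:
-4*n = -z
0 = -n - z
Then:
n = 0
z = 0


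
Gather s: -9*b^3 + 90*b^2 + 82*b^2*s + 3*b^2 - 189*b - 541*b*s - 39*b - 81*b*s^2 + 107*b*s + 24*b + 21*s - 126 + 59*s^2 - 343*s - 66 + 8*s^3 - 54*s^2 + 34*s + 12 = -9*b^3 + 93*b^2 - 204*b + 8*s^3 + s^2*(5 - 81*b) + s*(82*b^2 - 434*b - 288) - 180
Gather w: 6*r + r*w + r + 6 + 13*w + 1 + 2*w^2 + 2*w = 7*r + 2*w^2 + w*(r + 15) + 7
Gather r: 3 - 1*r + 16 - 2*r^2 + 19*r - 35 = -2*r^2 + 18*r - 16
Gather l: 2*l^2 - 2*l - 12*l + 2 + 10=2*l^2 - 14*l + 12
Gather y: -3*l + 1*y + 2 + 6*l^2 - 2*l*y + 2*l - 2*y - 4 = 6*l^2 - l + y*(-2*l - 1) - 2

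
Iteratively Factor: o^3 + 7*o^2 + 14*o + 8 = (o + 4)*(o^2 + 3*o + 2) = (o + 1)*(o + 4)*(o + 2)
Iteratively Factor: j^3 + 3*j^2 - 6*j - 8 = (j + 1)*(j^2 + 2*j - 8) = (j - 2)*(j + 1)*(j + 4)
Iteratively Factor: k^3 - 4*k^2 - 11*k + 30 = (k - 5)*(k^2 + k - 6) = (k - 5)*(k - 2)*(k + 3)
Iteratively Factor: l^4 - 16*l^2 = (l + 4)*(l^3 - 4*l^2) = l*(l + 4)*(l^2 - 4*l) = l*(l - 4)*(l + 4)*(l)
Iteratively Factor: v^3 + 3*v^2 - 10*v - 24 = (v + 2)*(v^2 + v - 12) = (v + 2)*(v + 4)*(v - 3)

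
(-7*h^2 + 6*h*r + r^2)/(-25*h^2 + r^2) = (7*h^2 - 6*h*r - r^2)/(25*h^2 - r^2)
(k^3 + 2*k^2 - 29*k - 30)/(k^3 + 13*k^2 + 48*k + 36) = (k - 5)/(k + 6)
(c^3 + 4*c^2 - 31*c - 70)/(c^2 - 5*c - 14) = (c^2 + 2*c - 35)/(c - 7)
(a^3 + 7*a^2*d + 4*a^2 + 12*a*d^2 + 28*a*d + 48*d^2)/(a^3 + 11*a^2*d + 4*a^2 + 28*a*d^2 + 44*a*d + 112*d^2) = (a + 3*d)/(a + 7*d)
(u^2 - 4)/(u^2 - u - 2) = (u + 2)/(u + 1)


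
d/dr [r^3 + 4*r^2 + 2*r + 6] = 3*r^2 + 8*r + 2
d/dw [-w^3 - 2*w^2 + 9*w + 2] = -3*w^2 - 4*w + 9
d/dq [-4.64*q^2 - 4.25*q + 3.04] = -9.28*q - 4.25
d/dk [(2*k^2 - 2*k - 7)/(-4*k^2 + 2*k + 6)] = (-2*k^2 - 16*k + 1)/(2*(4*k^4 - 4*k^3 - 11*k^2 + 6*k + 9))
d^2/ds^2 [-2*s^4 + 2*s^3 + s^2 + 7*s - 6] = -24*s^2 + 12*s + 2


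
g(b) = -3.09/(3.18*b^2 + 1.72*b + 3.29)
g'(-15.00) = -0.00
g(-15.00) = -0.00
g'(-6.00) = -0.01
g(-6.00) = -0.03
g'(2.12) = 0.10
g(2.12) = -0.15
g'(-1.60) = -0.35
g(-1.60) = -0.36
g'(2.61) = 0.07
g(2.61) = -0.10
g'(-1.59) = -0.35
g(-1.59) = -0.36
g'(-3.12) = -0.07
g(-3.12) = -0.11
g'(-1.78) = -0.28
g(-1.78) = -0.30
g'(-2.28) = -0.16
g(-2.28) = -0.19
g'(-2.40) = -0.14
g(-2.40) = -0.18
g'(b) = -3.09*(-6.36*b - 1.72)/(3.18*b^2 + 1.72*b + 3.29)^2 = (19.6524*b + 5.3148)/(3.18*b^2 + 1.72*b + 3.29)^2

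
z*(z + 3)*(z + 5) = z^3 + 8*z^2 + 15*z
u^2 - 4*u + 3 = (u - 3)*(u - 1)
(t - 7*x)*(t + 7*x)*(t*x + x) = t^3*x + t^2*x - 49*t*x^3 - 49*x^3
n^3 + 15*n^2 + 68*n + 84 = (n + 2)*(n + 6)*(n + 7)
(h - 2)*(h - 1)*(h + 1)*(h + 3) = h^4 + h^3 - 7*h^2 - h + 6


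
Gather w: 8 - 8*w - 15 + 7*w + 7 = -w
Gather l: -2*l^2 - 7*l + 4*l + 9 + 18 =-2*l^2 - 3*l + 27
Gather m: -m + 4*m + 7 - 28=3*m - 21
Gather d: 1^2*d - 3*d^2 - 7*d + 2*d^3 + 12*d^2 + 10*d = 2*d^3 + 9*d^2 + 4*d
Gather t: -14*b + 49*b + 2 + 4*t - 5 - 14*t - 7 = 35*b - 10*t - 10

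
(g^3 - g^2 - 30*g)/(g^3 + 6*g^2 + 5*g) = (g - 6)/(g + 1)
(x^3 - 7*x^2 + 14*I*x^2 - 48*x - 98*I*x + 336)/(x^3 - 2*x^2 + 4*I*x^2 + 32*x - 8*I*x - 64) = (x^2 + x*(-7 + 6*I) - 42*I)/(x^2 + x*(-2 - 4*I) + 8*I)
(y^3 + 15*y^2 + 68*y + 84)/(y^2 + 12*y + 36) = (y^2 + 9*y + 14)/(y + 6)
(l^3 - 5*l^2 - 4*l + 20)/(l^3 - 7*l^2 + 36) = (l^2 - 7*l + 10)/(l^2 - 9*l + 18)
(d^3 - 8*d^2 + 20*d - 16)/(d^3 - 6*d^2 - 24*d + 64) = (d^2 - 6*d + 8)/(d^2 - 4*d - 32)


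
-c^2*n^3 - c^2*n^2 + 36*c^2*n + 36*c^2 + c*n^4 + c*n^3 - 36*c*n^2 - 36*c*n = (-c + n)*(n - 6)*(n + 6)*(c*n + c)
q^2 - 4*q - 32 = (q - 8)*(q + 4)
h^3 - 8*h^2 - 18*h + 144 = (h - 8)*(h - 3*sqrt(2))*(h + 3*sqrt(2))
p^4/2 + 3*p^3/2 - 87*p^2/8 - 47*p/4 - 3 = (p/2 + 1/4)*(p - 4)*(p + 1/2)*(p + 6)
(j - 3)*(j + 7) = j^2 + 4*j - 21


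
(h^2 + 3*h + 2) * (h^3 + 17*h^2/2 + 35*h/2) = h^5 + 23*h^4/2 + 45*h^3 + 139*h^2/2 + 35*h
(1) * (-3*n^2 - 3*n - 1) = -3*n^2 - 3*n - 1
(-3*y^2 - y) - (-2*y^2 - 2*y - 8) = -y^2 + y + 8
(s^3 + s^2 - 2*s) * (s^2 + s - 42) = s^5 + 2*s^4 - 43*s^3 - 44*s^2 + 84*s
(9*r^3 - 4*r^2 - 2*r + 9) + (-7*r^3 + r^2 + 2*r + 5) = 2*r^3 - 3*r^2 + 14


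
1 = 1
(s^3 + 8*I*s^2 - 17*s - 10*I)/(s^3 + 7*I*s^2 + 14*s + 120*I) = (s^2 + 3*I*s - 2)/(s^2 + 2*I*s + 24)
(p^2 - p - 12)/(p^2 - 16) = (p + 3)/(p + 4)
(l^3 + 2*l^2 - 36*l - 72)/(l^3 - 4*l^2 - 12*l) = (l + 6)/l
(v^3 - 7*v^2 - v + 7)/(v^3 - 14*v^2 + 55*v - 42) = (v + 1)/(v - 6)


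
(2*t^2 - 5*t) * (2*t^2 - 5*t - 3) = 4*t^4 - 20*t^3 + 19*t^2 + 15*t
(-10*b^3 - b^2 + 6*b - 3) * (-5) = 50*b^3 + 5*b^2 - 30*b + 15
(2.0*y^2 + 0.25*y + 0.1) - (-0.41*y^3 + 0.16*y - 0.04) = 0.41*y^3 + 2.0*y^2 + 0.09*y + 0.14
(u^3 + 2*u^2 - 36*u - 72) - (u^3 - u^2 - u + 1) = 3*u^2 - 35*u - 73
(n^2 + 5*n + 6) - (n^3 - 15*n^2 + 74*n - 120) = -n^3 + 16*n^2 - 69*n + 126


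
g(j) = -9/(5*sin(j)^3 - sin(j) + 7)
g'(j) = -9*(-15*sin(j)^2*cos(j) + cos(j))/(5*sin(j)^3 - sin(j) + 7)^2 = 9*(15*sin(j)^2 - 1)*cos(j)/(5*sin(j)^3 - sin(j) + 7)^2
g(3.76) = -1.36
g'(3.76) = -0.68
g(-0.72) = -1.45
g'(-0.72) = 0.96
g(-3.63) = -1.28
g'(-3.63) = -0.37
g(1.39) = -0.84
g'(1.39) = 0.19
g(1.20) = -0.89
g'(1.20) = 0.38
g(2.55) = -1.23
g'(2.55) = -0.51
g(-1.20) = -2.32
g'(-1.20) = 2.60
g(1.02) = -0.97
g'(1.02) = 0.55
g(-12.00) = -1.24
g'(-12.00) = 0.48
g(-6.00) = -1.32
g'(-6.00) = 0.03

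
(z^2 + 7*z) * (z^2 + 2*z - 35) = z^4 + 9*z^3 - 21*z^2 - 245*z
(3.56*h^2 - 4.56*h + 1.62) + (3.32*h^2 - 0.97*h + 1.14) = 6.88*h^2 - 5.53*h + 2.76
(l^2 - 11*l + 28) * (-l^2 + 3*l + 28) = -l^4 + 14*l^3 - 33*l^2 - 224*l + 784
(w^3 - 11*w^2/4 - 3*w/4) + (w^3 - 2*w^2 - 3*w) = 2*w^3 - 19*w^2/4 - 15*w/4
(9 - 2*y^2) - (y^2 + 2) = 7 - 3*y^2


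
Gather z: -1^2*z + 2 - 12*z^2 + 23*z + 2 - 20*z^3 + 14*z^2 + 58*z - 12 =-20*z^3 + 2*z^2 + 80*z - 8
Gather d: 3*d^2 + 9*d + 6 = 3*d^2 + 9*d + 6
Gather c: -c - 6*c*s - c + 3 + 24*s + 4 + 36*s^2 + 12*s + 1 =c*(-6*s - 2) + 36*s^2 + 36*s + 8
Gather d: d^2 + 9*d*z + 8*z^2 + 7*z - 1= d^2 + 9*d*z + 8*z^2 + 7*z - 1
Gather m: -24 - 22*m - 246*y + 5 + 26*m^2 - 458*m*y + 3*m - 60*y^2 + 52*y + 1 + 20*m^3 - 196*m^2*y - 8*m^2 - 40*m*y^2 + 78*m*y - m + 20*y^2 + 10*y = 20*m^3 + m^2*(18 - 196*y) + m*(-40*y^2 - 380*y - 20) - 40*y^2 - 184*y - 18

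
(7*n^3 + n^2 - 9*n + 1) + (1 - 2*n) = 7*n^3 + n^2 - 11*n + 2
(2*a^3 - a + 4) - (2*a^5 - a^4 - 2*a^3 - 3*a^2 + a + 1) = -2*a^5 + a^4 + 4*a^3 + 3*a^2 - 2*a + 3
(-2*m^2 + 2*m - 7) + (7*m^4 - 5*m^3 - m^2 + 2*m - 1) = 7*m^4 - 5*m^3 - 3*m^2 + 4*m - 8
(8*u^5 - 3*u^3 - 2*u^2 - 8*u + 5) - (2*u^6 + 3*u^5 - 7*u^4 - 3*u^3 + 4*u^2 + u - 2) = -2*u^6 + 5*u^5 + 7*u^4 - 6*u^2 - 9*u + 7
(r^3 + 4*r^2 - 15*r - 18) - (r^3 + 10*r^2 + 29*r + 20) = -6*r^2 - 44*r - 38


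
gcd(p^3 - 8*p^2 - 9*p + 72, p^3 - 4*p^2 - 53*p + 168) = p^2 - 11*p + 24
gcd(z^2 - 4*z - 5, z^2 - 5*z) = z - 5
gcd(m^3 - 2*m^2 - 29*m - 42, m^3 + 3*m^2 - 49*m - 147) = m^2 - 4*m - 21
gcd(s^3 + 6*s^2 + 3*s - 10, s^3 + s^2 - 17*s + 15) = s^2 + 4*s - 5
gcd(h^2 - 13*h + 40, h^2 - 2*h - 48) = h - 8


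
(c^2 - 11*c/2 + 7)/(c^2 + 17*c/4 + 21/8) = 4*(2*c^2 - 11*c + 14)/(8*c^2 + 34*c + 21)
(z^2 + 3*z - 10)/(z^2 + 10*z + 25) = (z - 2)/(z + 5)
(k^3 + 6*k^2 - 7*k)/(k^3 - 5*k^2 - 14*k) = (-k^2 - 6*k + 7)/(-k^2 + 5*k + 14)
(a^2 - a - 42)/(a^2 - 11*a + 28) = (a + 6)/(a - 4)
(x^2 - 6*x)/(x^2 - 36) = x/(x + 6)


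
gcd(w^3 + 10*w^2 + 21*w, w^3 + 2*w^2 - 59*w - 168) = w^2 + 10*w + 21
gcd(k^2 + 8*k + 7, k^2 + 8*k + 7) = k^2 + 8*k + 7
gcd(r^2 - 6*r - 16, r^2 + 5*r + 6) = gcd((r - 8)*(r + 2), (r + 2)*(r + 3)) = r + 2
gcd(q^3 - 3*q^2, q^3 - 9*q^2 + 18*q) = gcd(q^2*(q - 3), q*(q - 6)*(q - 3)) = q^2 - 3*q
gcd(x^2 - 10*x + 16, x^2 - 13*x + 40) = x - 8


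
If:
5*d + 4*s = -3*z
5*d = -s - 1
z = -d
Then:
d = -2/9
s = 1/9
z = 2/9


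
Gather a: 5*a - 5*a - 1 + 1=0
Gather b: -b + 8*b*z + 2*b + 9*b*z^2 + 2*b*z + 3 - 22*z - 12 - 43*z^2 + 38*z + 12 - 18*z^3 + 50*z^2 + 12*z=b*(9*z^2 + 10*z + 1) - 18*z^3 + 7*z^2 + 28*z + 3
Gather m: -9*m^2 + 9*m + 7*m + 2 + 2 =-9*m^2 + 16*m + 4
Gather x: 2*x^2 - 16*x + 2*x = 2*x^2 - 14*x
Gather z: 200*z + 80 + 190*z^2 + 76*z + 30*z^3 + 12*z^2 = 30*z^3 + 202*z^2 + 276*z + 80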